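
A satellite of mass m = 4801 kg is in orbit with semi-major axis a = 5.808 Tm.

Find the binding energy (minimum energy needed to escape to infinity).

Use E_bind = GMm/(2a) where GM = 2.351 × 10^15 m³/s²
a = 5.808 Tm = 5.808 × 10^12 m
GM = 2.351 × 10^15 m³/s²
m = 4801 kg
GMm = 2.351 × 10^15 × 4801 = 1.12872 × 10^19 m³·kg/s²
2a = 1.1616 × 10^13 m
E_bind = GMm/(2a) = 971690 J ≈ 971.7 kJ

Final answer: 971.7 kJ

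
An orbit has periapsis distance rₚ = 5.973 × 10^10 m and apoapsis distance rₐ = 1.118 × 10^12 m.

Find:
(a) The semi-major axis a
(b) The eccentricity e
rₚ = 5.973 × 10^10 m
rₐ = 1.118 × 10^12 m
(a) a = (rₚ + rₐ)/2 = 5.88865 × 10^11 m ≈ 5.889 × 10^11 m
(b) e = (rₐ − rₚ)/(rₐ + rₚ) = (1.05827 × 10^12) / (1.17773 × 10^12) = 0.898568

Final answer:
(a) a = 5.889 × 10^11 m
(b) e = 0.8986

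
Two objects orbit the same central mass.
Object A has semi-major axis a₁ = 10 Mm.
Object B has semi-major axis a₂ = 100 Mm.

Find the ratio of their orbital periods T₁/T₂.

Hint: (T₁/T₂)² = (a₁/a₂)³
a₁ = 10 Mm = 1 × 10^7 m
a₂ = 100 Mm = 1 × 10^8 m
a₁/a₂ = 0.1
T₁/T₂ = (a₁/a₂)^(3/2) = (0.1)^1.5 = 0.0316228

Final answer: T₁/T₂ = 0.03162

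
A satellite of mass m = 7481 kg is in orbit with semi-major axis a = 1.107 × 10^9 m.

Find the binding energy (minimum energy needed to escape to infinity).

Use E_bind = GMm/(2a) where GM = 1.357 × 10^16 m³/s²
a = 1.107 × 10^9 m
GM = 1.357 × 10^16 m³/s²
m = 7481 kg
GMm = 1.357 × 10^16 × 7481 = 1.01517 × 10^20 m³·kg/s²
2a = 2.214 × 10^9 m
E_bind = GMm/(2a) = 4.58524 × 10^10 J ≈ 45.85 GJ

Final answer: 45.85 GJ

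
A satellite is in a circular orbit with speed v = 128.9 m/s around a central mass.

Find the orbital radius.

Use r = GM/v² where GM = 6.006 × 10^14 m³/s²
v = 128.9 m/s
GM = 6.006 × 10^14 m³/s²
v² = 16615.2 m²/s²
r = GM/v² = (6.006 × 10^14) / 16615.2 = 3.61476 × 10^10 m ≈ 36.15 Gm

Final answer: 36.15 Gm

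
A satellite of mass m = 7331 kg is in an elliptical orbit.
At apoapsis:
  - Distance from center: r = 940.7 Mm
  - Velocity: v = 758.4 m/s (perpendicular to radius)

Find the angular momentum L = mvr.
r = 940.7 Mm = 9.407 × 10^8 m
v = 758.4 m/s
vr = 758.4 × 9.407 × 10^8 = 7.13427 × 10^11 m²/s
L = m × vr = 7331 × 7.13427 × 10^11 = 5.23013 × 10^15 kg·m²/s ≈ 5.23 × 10^15 kg·m²/s

Final answer: L = 5.23 × 10^15 kg·m²/s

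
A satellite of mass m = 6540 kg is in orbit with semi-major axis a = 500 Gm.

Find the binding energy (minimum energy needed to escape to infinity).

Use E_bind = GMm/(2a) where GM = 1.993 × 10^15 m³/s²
a = 500 Gm = 5 × 10^11 m
GM = 1.993 × 10^15 m³/s²
m = 6540 kg
GMm = 1.993 × 10^15 × 6540 = 1.30342 × 10^19 m³·kg/s²
2a = 1 × 10^12 m
E_bind = GMm/(2a) = 1.30342 × 10^7 J ≈ 13.03 MJ

Final answer: 13.03 MJ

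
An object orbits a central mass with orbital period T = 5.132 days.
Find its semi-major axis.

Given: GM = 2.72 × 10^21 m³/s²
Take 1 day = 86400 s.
T = 5.132 days = 443405 s
GM = 2.72 × 10^21 m³/s²
Kepler's third law: a³ = GM T² / (4π²)
T² = 1.96608 × 10^11 s²
a³ = (2.72 × 10^21) × (1.96608 × 10^11) / (4π²) = 1.3546 × 10^31 m³
a = (a³)^(1/3) = 2.3838 × 10^10 m ≈ 2.384 × 10^10 m

Final answer: 2.384 × 10^10 m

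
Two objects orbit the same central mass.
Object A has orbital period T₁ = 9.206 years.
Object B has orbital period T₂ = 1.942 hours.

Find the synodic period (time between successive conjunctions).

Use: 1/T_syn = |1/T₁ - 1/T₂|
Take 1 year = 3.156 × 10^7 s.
T₁ = 9.206 years = 2.90541 × 10^8 s
T₂ = 1.942 hours = 6991.2 s
1/T₁ = 3.44185 × 10^-9 s⁻¹
1/T₂ = 0.000143037 s⁻¹
|1/T₁ − 1/T₂| = 0.000143034 s⁻¹
T_syn = 1 / |1/T₁ − 1/T₂| = 6991.37 s ≈ 1.942 hours

Final answer: T_syn = 1.942 hours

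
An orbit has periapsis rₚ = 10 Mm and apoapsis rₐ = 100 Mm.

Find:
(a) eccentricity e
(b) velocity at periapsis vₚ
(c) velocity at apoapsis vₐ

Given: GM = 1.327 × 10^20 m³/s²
rₚ = 10 Mm = 1 × 10^7 m
rₐ = 100 Mm = 1 × 10^8 m
GM = 1.327 × 10^20 m³/s²
a = (rₚ + rₐ)/2 = 5.5 × 10^7 m
e = (rₐ − rₚ)/(rₐ + rₚ) = (9 × 10^7) / (1.1 × 10^8) = 0.818182
(a) e = 0.818182 ≈ 0.8182
(b) vₚ² = GM (2/rₚ − 1/a) = 1.327 × 10^20 × (2 × 10^-7 − 1.81818 × 10^-8) = 2.41273 × 10^13 m²/s²;  vₚ = 4.91195 × 10^6 m/s ≈ 4912 km/s
(c) vₐ² = GM (2/rₐ − 1/a) = 1.327 × 10^20 × (2 × 10^-8 − 1.81818 × 10^-8) = 2.41273 × 10^11 m²/s²;  vₐ = 491195 m/s ≈ 491.2 km/s

Final answer:
(a) eccentricity e = 0.8182
(b) velocity at periapsis vₚ = 4912 km/s
(c) velocity at apoapsis vₐ = 491.2 km/s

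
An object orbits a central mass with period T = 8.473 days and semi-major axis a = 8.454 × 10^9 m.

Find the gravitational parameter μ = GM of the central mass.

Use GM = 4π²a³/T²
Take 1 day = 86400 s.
T = 8.473 days = 732067 s
a = 8.454 × 10^9 m
a³ = 6.04208 × 10^29 m³
T² = 5.35922 × 10^11 s²
GM = 4π² × (6.04208 × 10^29) / (5.35922 × 10^11) = 4.45087 × 10^19 m³/s²
GM ≈ 4.451 × 10^19 m³/s²

Final answer: GM = 4.451 × 10^19 m³/s²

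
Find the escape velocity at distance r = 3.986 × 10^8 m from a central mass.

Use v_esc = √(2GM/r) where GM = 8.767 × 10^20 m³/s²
r = 3.986 × 10^8 m
GM = 8.767 × 10^20 m³/s²
2GM/r = 2 × (8.767 × 10^20) / (3.986 × 10^8) = 4.3989 × 10^12 m²/s²
v_esc = √(2GM/r) = 2.09735 × 10^6 m/s ≈ 2097 km/s

Final answer: 2097 km/s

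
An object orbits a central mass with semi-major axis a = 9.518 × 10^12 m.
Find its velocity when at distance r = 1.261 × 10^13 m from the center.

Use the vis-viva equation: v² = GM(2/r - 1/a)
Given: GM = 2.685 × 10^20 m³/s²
a = 9.518 × 10^12 m
r = 1.261 × 10^13 m
GM = 2.685 × 10^20 m³/s²
2/r − 1/a = 1.58604 × 10^-13 − 1.05064 × 10^-13 = 5.35402 × 10^-14 m⁻¹
v² = GM (2/r − 1/a) = 1.43755 × 10^7 m²/s²
v = 3791.51 m/s ≈ 3.792 km/s

Final answer: 3.792 km/s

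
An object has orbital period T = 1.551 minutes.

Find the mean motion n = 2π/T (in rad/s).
T = 1.551 minutes = 93.06 s
n = 2π / 93.06 s = 0.0675176 rad/s ≈ 0.06752 rad/s

Final answer: n = 0.06752 rad/s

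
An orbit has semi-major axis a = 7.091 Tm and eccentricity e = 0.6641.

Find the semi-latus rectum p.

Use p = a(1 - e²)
a = 7.091 Tm = 7.091 × 10^12 m
e = 0.6641,  e² = 0.441029,  1 − e² = 0.558971
p = a(1 − e²) = 7.091 × 10^12 m × 0.558971 = 3.96366 × 10^12 m ≈ 3.964 Tm

Final answer: p = 3.964 Tm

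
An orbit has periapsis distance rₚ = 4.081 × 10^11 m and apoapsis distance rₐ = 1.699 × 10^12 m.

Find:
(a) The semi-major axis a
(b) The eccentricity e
rₚ = 4.081 × 10^11 m
rₐ = 1.699 × 10^12 m
(a) a = (rₚ + rₐ)/2 = 1.05355 × 10^12 m ≈ 1.054 × 10^12 m
(b) e = (rₐ − rₚ)/(rₐ + rₚ) = (1.2909 × 10^12) / (2.1071 × 10^12) = 0.612643

Final answer:
(a) a = 1.054 × 10^12 m
(b) e = 0.6126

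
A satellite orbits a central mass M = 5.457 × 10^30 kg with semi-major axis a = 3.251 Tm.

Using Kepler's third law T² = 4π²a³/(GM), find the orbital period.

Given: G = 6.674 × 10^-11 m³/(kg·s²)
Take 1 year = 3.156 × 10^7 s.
M = 5.457 × 10^30 kg
GM = G × M = 6.674 × 10^-11 × 5.457 × 10^30 = 3.642 × 10^20 m³/s²
a = 3.251 Tm = 3.251 × 10^12 m
a³ = 3.43598 × 10^37 m³
T = 2π √(a³/GM) = 2π √((3.43598 × 10^37) / (3.642 × 10^20)) = 2π × 3.07153 × 10^8 s
T = 1.9299 × 10^9 s ≈ 61.15 years

Final answer: 61.15 years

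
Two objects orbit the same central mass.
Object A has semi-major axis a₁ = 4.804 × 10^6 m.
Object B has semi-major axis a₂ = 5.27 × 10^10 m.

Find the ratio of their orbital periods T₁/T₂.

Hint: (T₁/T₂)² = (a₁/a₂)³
a₁ = 4.804 × 10^6 m
a₂ = 5.27 × 10^10 m
a₁/a₂ = 9.11575 × 10^-5
T₁/T₂ = (a₁/a₂)^(3/2) = (9.11575 × 10^-5)^1.5 = 8.70339 × 10^-7

Final answer: T₁/T₂ = 8.703 × 10^-7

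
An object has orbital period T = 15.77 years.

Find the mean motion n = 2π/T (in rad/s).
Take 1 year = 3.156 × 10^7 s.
T = 15.77 years = 4.97701 × 10^8 s
n = 2π / (4.97701 × 10^8 s) = 1.26244 × 10^-8 rad/s ≈ 1.262 × 10^-8 rad/s

Final answer: n = 1.262 × 10^-8 rad/s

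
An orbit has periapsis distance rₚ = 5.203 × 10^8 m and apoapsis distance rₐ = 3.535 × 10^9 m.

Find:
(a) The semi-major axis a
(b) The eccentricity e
rₚ = 5.203 × 10^8 m
rₐ = 3.535 × 10^9 m
(a) a = (rₚ + rₐ)/2 = 2.02765 × 10^9 m ≈ 2.028 × 10^9 m
(b) e = (rₐ − rₚ)/(rₐ + rₚ) = (3.0147 × 10^9) / (4.0553 × 10^9) = 0.743398

Final answer:
(a) a = 2.028 × 10^9 m
(b) e = 0.7434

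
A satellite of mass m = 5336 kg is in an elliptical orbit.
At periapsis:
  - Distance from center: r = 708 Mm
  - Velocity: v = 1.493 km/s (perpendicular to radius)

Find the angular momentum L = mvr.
r = 708 Mm = 7.08 × 10^8 m
v = 1.493 km/s = 1493 m/s
vr = 1493 × 7.08 × 10^8 = 1.05704 × 10^12 m²/s
L = m × vr = 5336 × 1.05704 × 10^12 = 5.64039 × 10^15 kg·m²/s ≈ 5.64 × 10^15 kg·m²/s

Final answer: L = 5.64 × 10^15 kg·m²/s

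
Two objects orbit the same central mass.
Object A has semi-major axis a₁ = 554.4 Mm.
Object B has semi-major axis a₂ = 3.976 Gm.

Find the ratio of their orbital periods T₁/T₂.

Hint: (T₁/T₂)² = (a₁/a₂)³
a₁ = 554.4 Mm = 5.544 × 10^8 m
a₂ = 3.976 Gm = 3.976 × 10^9 m
a₁/a₂ = 0.139437
T₁/T₂ = (a₁/a₂)^(3/2) = (0.139437)^1.5 = 0.0520673

Final answer: T₁/T₂ = 0.05207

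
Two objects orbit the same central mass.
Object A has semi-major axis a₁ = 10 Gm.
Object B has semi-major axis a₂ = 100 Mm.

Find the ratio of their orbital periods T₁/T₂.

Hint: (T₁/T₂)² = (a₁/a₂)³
a₁ = 10 Gm = 1 × 10^10 m
a₂ = 100 Mm = 1 × 10^8 m
a₁/a₂ = 100
T₁/T₂ = (a₁/a₂)^(3/2) = (100)^1.5 = 1000

Final answer: T₁/T₂ = 1000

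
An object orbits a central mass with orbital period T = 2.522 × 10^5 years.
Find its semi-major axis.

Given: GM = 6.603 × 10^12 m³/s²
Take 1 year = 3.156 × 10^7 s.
T = 2.522 × 10^5 years = 7.95943 × 10^12 s
GM = 6.603 × 10^12 m³/s²
Kepler's third law: a³ = GM T² / (4π²)
T² = 6.33526 × 10^25 s²
a³ = (6.603 × 10^12) × (6.33526 × 10^25) / (4π²) = 1.05961 × 10^37 m³
a = (a³)^(1/3) = 2.19642 × 10^12 m ≈ 2.196 Tm

Final answer: 2.196 Tm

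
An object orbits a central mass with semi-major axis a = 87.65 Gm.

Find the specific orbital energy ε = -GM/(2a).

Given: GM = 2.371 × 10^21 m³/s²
a = 87.65 Gm = 8.765 × 10^10 m
GM = 2.371 × 10^21 m³/s²
2a = 1.753 × 10^11 m
ε = −GM/(2a) = -1.35254 × 10^10 J/kg ≈ -13.53 GJ/kg

Final answer: -13.53 GJ/kg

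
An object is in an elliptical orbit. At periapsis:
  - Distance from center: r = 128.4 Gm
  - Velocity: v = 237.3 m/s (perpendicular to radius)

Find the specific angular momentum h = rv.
r = 128.4 Gm = 1.284 × 10^11 m
v = 237.3 m/s
h = rv = 1.284 × 10^11 × 237.3 = 3.04693 × 10^13 m²/s ≈ 3.047 × 10^13 m²/s

Final answer: h = 3.047 × 10^13 m²/s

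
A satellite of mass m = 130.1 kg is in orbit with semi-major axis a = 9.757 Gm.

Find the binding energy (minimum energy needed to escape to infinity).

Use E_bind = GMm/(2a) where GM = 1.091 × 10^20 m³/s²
a = 9.757 Gm = 9.757 × 10^9 m
GM = 1.091 × 10^20 m³/s²
m = 130.1 kg
GMm = 1.091 × 10^20 × 130.1 = 1.41939 × 10^22 m³·kg/s²
2a = 1.9514 × 10^10 m
E_bind = GMm/(2a) = 7.27371 × 10^11 J ≈ 727.4 GJ

Final answer: 727.4 GJ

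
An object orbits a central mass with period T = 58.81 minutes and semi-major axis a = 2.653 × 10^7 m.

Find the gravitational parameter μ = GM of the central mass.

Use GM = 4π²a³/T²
T = 58.81 minutes = 3528.6 s
a = 2.653 × 10^7 m
a³ = 1.86729 × 10^22 m³
T² = 1.2451 × 10^7 s²
GM = 4π² × (1.86729 × 10^22) / (1.2451 × 10^7) = 5.92061 × 10^16 m³/s²
GM ≈ 5.921 × 10^16 m³/s²

Final answer: GM = 5.921 × 10^16 m³/s²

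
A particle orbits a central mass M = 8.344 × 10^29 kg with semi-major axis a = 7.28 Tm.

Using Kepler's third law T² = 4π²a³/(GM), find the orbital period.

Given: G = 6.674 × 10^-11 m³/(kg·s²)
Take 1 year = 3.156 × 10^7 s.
M = 8.344 × 10^29 kg
GM = G × M = 6.674 × 10^-11 × 8.344 × 10^29 = 5.56879 × 10^19 m³/s²
a = 7.28 Tm = 7.28 × 10^12 m
a³ = 3.85828 × 10^38 m³
T = 2π √(a³/GM) = 2π √((3.85828 × 10^38) / (5.56879 × 10^19)) = 2π × 2.63219 × 10^9 s
T = 1.65385 × 10^10 s ≈ 524 years

Final answer: 524 years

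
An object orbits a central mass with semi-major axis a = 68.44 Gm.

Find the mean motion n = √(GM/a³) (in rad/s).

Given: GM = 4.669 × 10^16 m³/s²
a = 68.44 Gm = 6.844 × 10^10 m
GM = 4.669 × 10^16 m³/s²
a³ = 3.20575 × 10^32 m³
GM/a³ = (4.669 × 10^16) / (3.20575 × 10^32) = 1.45644 × 10^-16 s⁻²
n = √(GM/a³) = 1.20683 × 10^-8 rad/s ≈ 1.207 × 10^-8 rad/s

Final answer: n = 1.207 × 10^-8 rad/s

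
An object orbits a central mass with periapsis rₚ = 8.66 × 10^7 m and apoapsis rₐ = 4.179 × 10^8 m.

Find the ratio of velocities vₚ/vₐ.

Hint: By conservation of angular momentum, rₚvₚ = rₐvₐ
rₚ = 8.66 × 10^7 m
rₐ = 4.179 × 10^8 m
rₚvₚ = rₐvₐ  ⇒  vₚ/vₐ = rₐ/rₚ
vₚ/vₐ = (4.179 × 10^8) / (8.66 × 10^7) = 4.82564

Final answer: vₚ/vₐ = 4.826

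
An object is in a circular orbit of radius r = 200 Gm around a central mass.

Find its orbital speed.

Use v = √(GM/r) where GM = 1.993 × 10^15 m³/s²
r = 200 Gm = 2 × 10^11 m
GM = 1.993 × 10^15 m³/s²
GM/r = (1.993 × 10^15) / (2 × 10^11) = 9965 m²/s²
v = √(GM/r) = 99.8248 m/s ≈ 99.82 m/s

Final answer: 99.82 m/s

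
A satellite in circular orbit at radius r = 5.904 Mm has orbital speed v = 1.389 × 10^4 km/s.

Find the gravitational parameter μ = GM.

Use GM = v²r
r = 5.904 Mm = 5.904 × 10^6 m
v = 1.389 × 10^4 km/s = 1.389 × 10^7 m/s
v² = 1.92932 × 10^14 m²/s²
GM = v²r = 1.92932 × 10^14 × 5.904 × 10^6 = 1.13907 × 10^21 m³/s²
GM ≈ 1.139 × 10^21 m³/s²

Final answer: GM = 1.139 × 10^21 m³/s²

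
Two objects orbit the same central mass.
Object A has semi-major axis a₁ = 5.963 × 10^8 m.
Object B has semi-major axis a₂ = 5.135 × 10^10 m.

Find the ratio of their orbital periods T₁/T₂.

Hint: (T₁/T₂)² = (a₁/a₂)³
a₁ = 5.963 × 10^8 m
a₂ = 5.135 × 10^10 m
a₁/a₂ = 0.0116125
T₁/T₂ = (a₁/a₂)^(3/2) = (0.0116125)^1.5 = 0.00125137

Final answer: T₁/T₂ = 0.001251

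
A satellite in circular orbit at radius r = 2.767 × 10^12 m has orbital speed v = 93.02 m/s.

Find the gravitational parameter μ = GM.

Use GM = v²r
r = 2.767 × 10^12 m
v = 93.02 m/s
v² = 8652.72 m²/s²
GM = v²r = 8652.72 × 2.767 × 10^12 = 2.39421 × 10^16 m³/s²
GM ≈ 2.394 × 10^16 m³/s²

Final answer: GM = 2.394 × 10^16 m³/s²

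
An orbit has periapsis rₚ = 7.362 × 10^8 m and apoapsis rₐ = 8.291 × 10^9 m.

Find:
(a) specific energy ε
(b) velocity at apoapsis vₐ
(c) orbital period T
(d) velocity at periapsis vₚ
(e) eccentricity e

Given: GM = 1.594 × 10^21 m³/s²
rₚ = 7.362 × 10^8 m
rₐ = 8.291 × 10^9 m
GM = 1.594 × 10^21 m³/s²
a = (rₚ + rₐ)/2 = 4.5136 × 10^9 m
e = (rₐ − rₚ)/(rₐ + rₚ) = (7.5548 × 10^9) / (9.0272 × 10^9) = 0.836893
(a) 2a = 9.0272 × 10^9 m;  ε = −GM/(2a) = -1.76577 × 10^11 J/kg ≈ -176.6 GJ/kg
(b) vₐ² = GM (2/rₐ − 1/a) = 1.594 × 10^21 × (2.41225 × 10^-10 − 2.21553 × 10^-10) = 3.13584 × 10^10 m²/s²;  vₐ = 177083 m/s ≈ 177.1 km/s
(c) a³ = 9.19537 × 10^28 m³;  T = 2π √(a³/GM) = 2π × 7595.22 s = 47722.2 s ≈ 13.26 hours
(d) vₚ² = GM (2/rₚ − 1/a) = 1.594 × 10^21 × (2.71665 × 10^-9 − 2.21553 × 10^-10) = 3.97719 × 10^12 m²/s²;  vₚ = 1.99429 × 10^6 m/s ≈ 1994 km/s
(e) e = 0.836893 ≈ 0.8369

Final answer:
(a) specific energy ε = -176.6 GJ/kg
(b) velocity at apoapsis vₐ = 177.1 km/s
(c) orbital period T = 13.26 hours
(d) velocity at periapsis vₚ = 1994 km/s
(e) eccentricity e = 0.8369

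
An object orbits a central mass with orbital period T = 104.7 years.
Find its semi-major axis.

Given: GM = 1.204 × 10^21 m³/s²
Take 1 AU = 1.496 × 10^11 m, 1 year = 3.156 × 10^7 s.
T = 104.7 years = 3.30433 × 10^9 s
GM = 1.204 × 10^21 m³/s²
Kepler's third law: a³ = GM T² / (4π²)
T² = 1.09186 × 10^19 s²
a³ = (1.204 × 10^21) × (1.09186 × 10^19) / (4π²) = 3.32992 × 10^38 m³
a = (a³)^(1/3) = 6.93125 × 10^12 m ≈ 46.33 AU

Final answer: 46.33 AU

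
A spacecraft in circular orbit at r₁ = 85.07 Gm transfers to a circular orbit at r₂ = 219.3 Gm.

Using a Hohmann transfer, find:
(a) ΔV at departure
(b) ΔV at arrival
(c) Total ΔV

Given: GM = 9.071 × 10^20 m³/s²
r₁ = 85.07 Gm = 8.507 × 10^10 m
r₂ = 219.3 Gm = 2.193 × 10^11 m
GM = 9.071 × 10^20 m³/s²
Transfer ellipse: a_t = (r₁ + r₂)/2 = 1.52185 × 10^11 m
Circular speed at r₁: v₁ = √(GM/r₁) = 103262 m/s
Transfer speed at r₁ (periapsis): v₁ₜ = √(GM(2/r₁ − 1/a_t)) = 123957 m/s
(a) ΔV₁ = v₁ₜ − v₁ = 20695.8 m/s ≈ 20.7 km/s
Circular speed at r₂: v₂ = √(GM/r₂) = 64314.4 m/s
Transfer speed at r₂ (apoapsis): v₂ₜ = √(GM(2/r₂ − 1/a_t)) = 48085.1 m/s
(b) ΔV₂ = v₂ − v₂ₜ = 16229.3 m/s ≈ 16.23 km/s
(c) ΔV_total = ΔV₁ + ΔV₂ = 36925.1 m/s ≈ 36.93 km/s

Final answer:
(a) ΔV₁ = 20.7 km/s
(b) ΔV₂ = 16.23 km/s
(c) ΔV_total = 36.93 km/s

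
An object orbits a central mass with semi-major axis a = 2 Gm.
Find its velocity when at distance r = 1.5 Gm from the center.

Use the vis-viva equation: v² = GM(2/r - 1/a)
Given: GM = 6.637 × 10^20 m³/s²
a = 2 Gm = 2 × 10^9 m
r = 1.5 Gm = 1.5 × 10^9 m
GM = 6.637 × 10^20 m³/s²
2/r − 1/a = 1.33333 × 10^-9 − 5 × 10^-10 = 8.33333 × 10^-10 m⁻¹
v² = GM (2/r − 1/a) = 5.53083 × 10^11 m²/s²
v = 743696 m/s ≈ 743.7 km/s

Final answer: 743.7 km/s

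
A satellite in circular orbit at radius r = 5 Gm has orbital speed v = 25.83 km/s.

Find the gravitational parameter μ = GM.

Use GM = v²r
r = 5 Gm = 5 × 10^9 m
v = 25.83 km/s = 25830 m/s
v² = 6.67189 × 10^8 m²/s²
GM = v²r = 6.67189 × 10^8 × 5 × 10^9 = 3.33594 × 10^18 m³/s²
GM ≈ 3.336 × 10^18 m³/s²

Final answer: GM = 3.336 × 10^18 m³/s²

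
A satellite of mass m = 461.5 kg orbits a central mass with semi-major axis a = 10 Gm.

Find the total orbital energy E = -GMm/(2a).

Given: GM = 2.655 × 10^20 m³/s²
a = 10 Gm = 1 × 10^10 m
GM = 2.655 × 10^20 m³/s²
2a = 2 × 10^10 m
GMm = 2.655 × 10^20 × 461.5 = 1.22528 × 10^23 m³·kg/s²
E = −GMm/(2a) = -6.12641 × 10^12 J ≈ -6.126 TJ

Final answer: -6.126 TJ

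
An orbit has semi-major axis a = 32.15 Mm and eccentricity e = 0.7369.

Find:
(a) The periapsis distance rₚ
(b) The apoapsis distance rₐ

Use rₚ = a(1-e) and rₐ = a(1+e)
a = 32.15 Mm = 3.215 × 10^7 m
e = 0.7369:  1 − e = 0.2631,  1 + e = 1.7369
(a) rₚ = a(1 − e) = 3.215 × 10^7 m × 0.2631 = 8.45866 × 10^6 m ≈ 8.459 Mm
(b) rₐ = a(1 + e) = 3.215 × 10^7 m × 1.7369 = 5.58413 × 10^7 m ≈ 55.84 Mm

Final answer:
(a) rₚ = 8.459 Mm
(b) rₐ = 55.84 Mm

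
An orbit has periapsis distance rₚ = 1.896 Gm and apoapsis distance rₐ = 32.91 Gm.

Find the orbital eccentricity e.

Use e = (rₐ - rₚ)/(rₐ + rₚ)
rₚ = 1.896 Gm = 1.896 × 10^9 m
rₐ = 32.91 Gm = 3.291 × 10^10 m
rₐ − rₚ = 3.1014 × 10^10 m
rₐ + rₚ = 3.4806 × 10^10 m
e = (rₐ − rₚ)/(rₐ + rₚ) = 0.891053

Final answer: e = 0.8911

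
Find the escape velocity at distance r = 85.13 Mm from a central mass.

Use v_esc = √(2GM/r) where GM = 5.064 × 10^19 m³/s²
r = 85.13 Mm = 8.513 × 10^7 m
GM = 5.064 × 10^19 m³/s²
2GM/r = 2 × (5.064 × 10^19) / (8.513 × 10^7) = 1.18971 × 10^12 m²/s²
v_esc = √(2GM/r) = 1.09074 × 10^6 m/s ≈ 1091 km/s

Final answer: 1091 km/s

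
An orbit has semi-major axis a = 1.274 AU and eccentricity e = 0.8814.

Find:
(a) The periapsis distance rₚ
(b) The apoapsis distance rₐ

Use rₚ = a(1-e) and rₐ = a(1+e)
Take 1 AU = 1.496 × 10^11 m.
a = 1.274 AU = 1.9059 × 10^11 m
e = 0.8814:  1 − e = 0.1186,  1 + e = 1.8814
(a) rₚ = a(1 − e) = 1.9059 × 10^11 m × 0.1186 = 2.2604 × 10^10 m ≈ 0.1511 AU
(b) rₐ = a(1 + e) = 1.9059 × 10^11 m × 1.8814 = 3.58577 × 10^11 m ≈ 2.397 AU

Final answer:
(a) rₚ = 0.1511 AU
(b) rₐ = 2.397 AU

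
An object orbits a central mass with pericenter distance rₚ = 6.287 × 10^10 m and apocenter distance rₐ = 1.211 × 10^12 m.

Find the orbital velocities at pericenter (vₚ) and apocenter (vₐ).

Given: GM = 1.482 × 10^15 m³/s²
rₚ = 6.287 × 10^10 m
rₐ = 1.211 × 10^12 m
GM = 1.482 × 10^15 m³/s²
a = (rₚ + rₐ)/2 = 6.36935 × 10^11 m
Vis-viva: v² = GM (2/r − 1/a)
vₚ² = 1.482 × 10^15 × (3.18117 × 10^-11 − 1.57002 × 10^-12) = 44818.1 m²/s²
vₚ = 211.703 m/s ≈ 211.7 m/s
vₐ² = 1.482 × 10^15 × (1.65153 × 10^-12 − 1.57002 × 10^-12) = 120.796 m²/s²
vₐ = 10.9907 m/s ≈ 10.99 m/s

Final answer: vₚ = 211.7 m/s, vₐ = 10.99 m/s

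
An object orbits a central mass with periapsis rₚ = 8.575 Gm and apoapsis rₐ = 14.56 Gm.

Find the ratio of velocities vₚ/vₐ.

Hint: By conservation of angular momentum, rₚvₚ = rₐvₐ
rₚ = 8.575 Gm = 8.575 × 10^9 m
rₐ = 14.56 Gm = 1.456 × 10^10 m
rₚvₚ = rₐvₐ  ⇒  vₚ/vₐ = rₐ/rₚ
vₚ/vₐ = (1.456 × 10^10) / (8.575 × 10^9) = 1.69796

Final answer: vₚ/vₐ = 1.698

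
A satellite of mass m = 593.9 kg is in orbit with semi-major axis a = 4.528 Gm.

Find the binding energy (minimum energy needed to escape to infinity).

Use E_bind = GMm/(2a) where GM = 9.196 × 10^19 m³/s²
a = 4.528 Gm = 4.528 × 10^9 m
GM = 9.196 × 10^19 m³/s²
m = 593.9 kg
GMm = 9.196 × 10^19 × 593.9 = 5.4615 × 10^22 m³·kg/s²
2a = 9.056 × 10^9 m
E_bind = GMm/(2a) = 6.03081 × 10^12 J ≈ 6.031 TJ

Final answer: 6.031 TJ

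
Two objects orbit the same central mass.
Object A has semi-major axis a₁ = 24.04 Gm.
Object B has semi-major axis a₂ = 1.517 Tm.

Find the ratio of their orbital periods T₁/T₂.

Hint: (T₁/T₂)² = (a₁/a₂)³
a₁ = 24.04 Gm = 2.404 × 10^10 m
a₂ = 1.517 Tm = 1.517 × 10^12 m
a₁/a₂ = 0.0158471
T₁/T₂ = (a₁/a₂)^(3/2) = (0.0158471)^1.5 = 0.00199491

Final answer: T₁/T₂ = 0.001995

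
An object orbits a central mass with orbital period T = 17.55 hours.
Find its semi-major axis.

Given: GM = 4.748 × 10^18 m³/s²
T = 17.55 hours = 63180 s
GM = 4.748 × 10^18 m³/s²
Kepler's third law: a³ = GM T² / (4π²)
T² = 3.99171 × 10^9 s²
a³ = (4.748 × 10^18) × (3.99171 × 10^9) / (4π²) = 4.80076 × 10^26 m³
a = (a³)^(1/3) = 7.83015 × 10^8 m ≈ 783 Mm

Final answer: 783 Mm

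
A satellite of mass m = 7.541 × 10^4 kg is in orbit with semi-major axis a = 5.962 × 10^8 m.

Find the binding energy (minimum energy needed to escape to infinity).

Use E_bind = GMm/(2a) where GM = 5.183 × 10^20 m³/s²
a = 5.962 × 10^8 m
GM = 5.183 × 10^20 m³/s²
m = 7.541 × 10^4 kg
GMm = 5.183 × 10^20 × 75410 = 3.9085 × 10^25 m³·kg/s²
2a = 1.1924 × 10^9 m
E_bind = GMm/(2a) = 3.27784 × 10^16 J ≈ 32.78 PJ

Final answer: 32.78 PJ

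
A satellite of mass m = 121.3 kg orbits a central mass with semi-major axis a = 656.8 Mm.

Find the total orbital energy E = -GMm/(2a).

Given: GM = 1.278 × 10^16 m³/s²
a = 656.8 Mm = 6.568 × 10^8 m
GM = 1.278 × 10^16 m³/s²
2a = 1.3136 × 10^9 m
GMm = 1.278 × 10^16 × 121.3 = 1.55021 × 10^18 m³·kg/s²
E = −GMm/(2a) = -1.18013 × 10^9 J ≈ -1.18 GJ

Final answer: -1.18 GJ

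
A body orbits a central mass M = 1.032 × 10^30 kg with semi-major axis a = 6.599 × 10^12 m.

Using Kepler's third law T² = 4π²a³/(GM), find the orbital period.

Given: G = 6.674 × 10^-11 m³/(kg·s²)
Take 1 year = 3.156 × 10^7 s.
M = 1.032 × 10^30 kg
GM = G × M = 6.674 × 10^-11 × 1.032 × 10^30 = 6.88757 × 10^19 m³/s²
a = 6.599 × 10^12 m
a³ = 2.87365 × 10^38 m³
T = 2π √(a³/GM) = 2π √((2.87365 × 10^38) / (6.88757 × 10^19)) = 2π × 2.0426 × 10^9 s
T = 1.28341 × 10^10 s ≈ 406.7 years

Final answer: 406.7 years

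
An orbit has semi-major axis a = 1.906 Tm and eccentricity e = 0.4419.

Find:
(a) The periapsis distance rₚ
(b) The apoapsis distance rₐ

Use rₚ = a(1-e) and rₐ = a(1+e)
a = 1.906 Tm = 1.906 × 10^12 m
e = 0.4419:  1 − e = 0.5581,  1 + e = 1.4419
(a) rₚ = a(1 − e) = 1.906 × 10^12 m × 0.5581 = 1.06374 × 10^12 m ≈ 1.064 Tm
(b) rₐ = a(1 + e) = 1.906 × 10^12 m × 1.4419 = 2.74826 × 10^12 m ≈ 2.748 Tm

Final answer:
(a) rₚ = 1.064 Tm
(b) rₐ = 2.748 Tm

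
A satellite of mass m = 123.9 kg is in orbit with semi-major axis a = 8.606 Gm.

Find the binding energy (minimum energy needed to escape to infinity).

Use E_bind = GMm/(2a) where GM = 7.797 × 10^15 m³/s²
a = 8.606 Gm = 8.606 × 10^9 m
GM = 7.797 × 10^15 m³/s²
m = 123.9 kg
GMm = 7.797 × 10^15 × 123.9 = 9.66048 × 10^17 m³·kg/s²
2a = 1.7212 × 10^10 m
E_bind = GMm/(2a) = 5.61264 × 10^7 J ≈ 56.13 MJ

Final answer: 56.13 MJ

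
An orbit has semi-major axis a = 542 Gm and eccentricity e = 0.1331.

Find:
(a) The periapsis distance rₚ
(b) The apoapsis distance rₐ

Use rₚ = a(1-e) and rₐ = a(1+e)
a = 542 Gm = 5.42 × 10^11 m
e = 0.1331:  1 − e = 0.8669,  1 + e = 1.1331
(a) rₚ = a(1 − e) = 5.42 × 10^11 m × 0.8669 = 4.6986 × 10^11 m ≈ 469.9 Gm
(b) rₐ = a(1 + e) = 5.42 × 10^11 m × 1.1331 = 6.1414 × 10^11 m ≈ 614.1 Gm

Final answer:
(a) rₚ = 469.9 Gm
(b) rₐ = 614.1 Gm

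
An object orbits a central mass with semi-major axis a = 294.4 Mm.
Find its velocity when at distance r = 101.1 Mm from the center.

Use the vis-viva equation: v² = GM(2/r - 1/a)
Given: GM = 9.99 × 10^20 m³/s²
a = 294.4 Mm = 2.944 × 10^8 m
r = 101.1 Mm = 1.011 × 10^8 m
GM = 9.99 × 10^20 m³/s²
2/r − 1/a = 1.97824 × 10^-8 − 3.39674 × 10^-9 = 1.63857 × 10^-8 m⁻¹
v² = GM (2/r − 1/a) = 1.63693 × 10^13 m²/s²
v = 4.0459 × 10^6 m/s ≈ 4046 km/s

Final answer: 4046 km/s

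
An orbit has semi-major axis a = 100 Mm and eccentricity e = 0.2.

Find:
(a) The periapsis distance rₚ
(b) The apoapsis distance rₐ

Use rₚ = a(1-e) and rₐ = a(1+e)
a = 100 Mm = 1 × 10^8 m
e = 0.2:  1 − e = 0.8,  1 + e = 1.2
(a) rₚ = a(1 − e) = 1 × 10^8 m × 0.8 = 8 × 10^7 m ≈ 80 Mm
(b) rₐ = a(1 + e) = 1 × 10^8 m × 1.2 = 1.2 × 10^8 m ≈ 120 Mm

Final answer:
(a) rₚ = 80 Mm
(b) rₐ = 120 Mm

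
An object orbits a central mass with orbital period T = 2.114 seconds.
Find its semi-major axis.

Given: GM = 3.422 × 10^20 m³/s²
T = 2.114 seconds
GM = 3.422 × 10^20 m³/s²
Kepler's third law: a³ = GM T² / (4π²)
T² = 4.469 s²
a³ = (3.422 × 10^20) × 4.469 / (4π²) = 3.87374 × 10^19 m³
a = (a³)^(1/3) = 3.38358 × 10^6 m ≈ 3.384 × 10^6 m

Final answer: 3.384 × 10^6 m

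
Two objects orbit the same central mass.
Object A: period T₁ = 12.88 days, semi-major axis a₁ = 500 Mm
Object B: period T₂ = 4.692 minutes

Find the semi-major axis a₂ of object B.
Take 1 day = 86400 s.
T₁ = 12.88 days = 1.11283 × 10^6 s
T₂ = 4.692 minutes = 281.52 s
a₁ = 500 Mm = 5 × 10^8 m
Kepler's third law: (T₂/T₁)² = (a₂/a₁)³  ⇒  a₂ = a₁ (T₂/T₁)^(2/3)
T₂/T₁ = 0.000252976
(T₂/T₁)^(2/3) = 0.00399994
a₂ = 5 × 10^8 m × 0.00399994 = 1.99997 × 10^6 m ≈ 2 Mm

Final answer: a₂ = 2 Mm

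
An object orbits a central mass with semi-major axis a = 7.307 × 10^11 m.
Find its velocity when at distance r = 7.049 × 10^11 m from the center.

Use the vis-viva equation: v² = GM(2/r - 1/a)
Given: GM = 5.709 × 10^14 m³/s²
a = 7.307 × 10^11 m
r = 7.049 × 10^11 m
GM = 5.709 × 10^14 m³/s²
2/r − 1/a = 2.83728 × 10^-12 − 1.36855 × 10^-12 = 1.46873 × 10^-12 m⁻¹
v² = GM (2/r − 1/a) = 838.499 m²/s²
v = 28.9568 m/s ≈ 28.96 m/s

Final answer: 28.96 m/s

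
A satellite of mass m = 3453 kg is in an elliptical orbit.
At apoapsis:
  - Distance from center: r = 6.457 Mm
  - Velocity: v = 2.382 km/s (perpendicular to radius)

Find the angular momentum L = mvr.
r = 6.457 Mm = 6.457 × 10^6 m
v = 2.382 km/s = 2382 m/s
vr = 2382 × 6.457 × 10^6 = 1.53806 × 10^10 m²/s
L = m × vr = 3453 × 1.53806 × 10^10 = 5.31091 × 10^13 kg·m²/s ≈ 5.311 × 10^13 kg·m²/s

Final answer: L = 5.311 × 10^13 kg·m²/s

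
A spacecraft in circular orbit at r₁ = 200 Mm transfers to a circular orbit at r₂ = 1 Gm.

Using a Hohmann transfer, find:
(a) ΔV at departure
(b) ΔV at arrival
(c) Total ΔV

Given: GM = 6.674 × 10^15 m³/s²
r₁ = 200 Mm = 2 × 10^8 m
r₂ = 1 Gm = 1 × 10^9 m
GM = 6.674 × 10^15 m³/s²
Transfer ellipse: a_t = (r₁ + r₂)/2 = 6 × 10^8 m
Circular speed at r₁: v₁ = √(GM/r₁) = 5776.68 m/s
Transfer speed at r₁ (periapsis): v₁ₜ = √(GM(2/r₁ − 1/a_t)) = 7457.66 m/s
(a) ΔV₁ = v₁ₜ − v₁ = 1680.98 m/s ≈ 1.681 km/s
Circular speed at r₂: v₂ = √(GM/r₂) = 2583.41 m/s
Transfer speed at r₂ (apoapsis): v₂ₜ = √(GM(2/r₂ − 1/a_t)) = 1491.53 m/s
(b) ΔV₂ = v₂ − v₂ₜ = 1091.88 m/s ≈ 1.092 km/s
(c) ΔV_total = ΔV₁ + ΔV₂ = 2772.86 m/s ≈ 2.773 km/s

Final answer:
(a) ΔV₁ = 1.681 km/s
(b) ΔV₂ = 1.092 km/s
(c) ΔV_total = 2.773 km/s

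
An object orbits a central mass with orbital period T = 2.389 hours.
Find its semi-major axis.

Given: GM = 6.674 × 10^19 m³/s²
T = 2.389 hours = 8600.4 s
GM = 6.674 × 10^19 m³/s²
Kepler's third law: a³ = GM T² / (4π²)
T² = 7.39669 × 10^7 s²
a³ = (6.674 × 10^19) × (7.39669 × 10^7) / (4π²) = 1.25044 × 10^26 m³
a = (a³)^(1/3) = 5.00059 × 10^8 m ≈ 500.1 Mm

Final answer: 500.1 Mm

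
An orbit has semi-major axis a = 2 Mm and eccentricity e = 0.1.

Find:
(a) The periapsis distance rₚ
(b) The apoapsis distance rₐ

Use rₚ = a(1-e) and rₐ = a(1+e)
a = 2 Mm = 2 × 10^6 m
e = 0.1:  1 − e = 0.9,  1 + e = 1.1
(a) rₚ = a(1 − e) = 2 × 10^6 m × 0.9 = 1.8 × 10^6 m ≈ 1.8 Mm
(b) rₐ = a(1 + e) = 2 × 10^6 m × 1.1 = 2.2 × 10^6 m ≈ 2.2 Mm

Final answer:
(a) rₚ = 1.8 Mm
(b) rₐ = 2.2 Mm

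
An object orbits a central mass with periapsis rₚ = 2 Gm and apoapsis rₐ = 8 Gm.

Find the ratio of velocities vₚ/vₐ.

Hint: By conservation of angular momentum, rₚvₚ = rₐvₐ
rₚ = 2 Gm = 2 × 10^9 m
rₐ = 8 Gm = 8 × 10^9 m
rₚvₚ = rₐvₐ  ⇒  vₚ/vₐ = rₐ/rₚ
vₚ/vₐ = (8 × 10^9) / (2 × 10^9) = 4

Final answer: vₚ/vₐ = 4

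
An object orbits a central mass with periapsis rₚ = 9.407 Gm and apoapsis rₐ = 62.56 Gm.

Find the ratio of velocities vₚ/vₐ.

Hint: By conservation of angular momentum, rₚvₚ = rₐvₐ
rₚ = 9.407 Gm = 9.407 × 10^9 m
rₐ = 62.56 Gm = 6.256 × 10^10 m
rₚvₚ = rₐvₐ  ⇒  vₚ/vₐ = rₐ/rₚ
vₚ/vₐ = (6.256 × 10^10) / (9.407 × 10^9) = 6.65037

Final answer: vₚ/vₐ = 6.65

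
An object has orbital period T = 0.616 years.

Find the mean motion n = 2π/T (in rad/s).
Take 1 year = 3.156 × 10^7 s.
T = 0.616 years = 1.9441 × 10^7 s
n = 2π / (1.9441 × 10^7 s) = 3.23193 × 10^-7 rad/s ≈ 3.232 × 10^-7 rad/s

Final answer: n = 3.232 × 10^-7 rad/s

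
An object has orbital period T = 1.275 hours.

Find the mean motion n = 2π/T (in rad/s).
T = 1.275 hours = 4590 s
n = 2π / 4590 s = 0.00136889 rad/s ≈ 0.001369 rad/s

Final answer: n = 0.001369 rad/s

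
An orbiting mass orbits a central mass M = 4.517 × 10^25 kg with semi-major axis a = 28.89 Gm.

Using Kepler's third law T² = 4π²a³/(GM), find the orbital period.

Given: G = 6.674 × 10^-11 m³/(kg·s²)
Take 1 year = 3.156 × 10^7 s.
M = 4.517 × 10^25 kg
GM = G × M = 6.674 × 10^-11 × 4.517 × 10^25 = 3.01465 × 10^15 m³/s²
a = 28.89 Gm = 2.889 × 10^10 m
a³ = 2.41125 × 10^31 m³
T = 2π √(a³/GM) = 2π √((2.41125 × 10^31) / (3.01465 × 10^15)) = 2π × 8.94341 × 10^7 s
T = 5.61931 × 10^8 s ≈ 17.81 years

Final answer: 17.81 years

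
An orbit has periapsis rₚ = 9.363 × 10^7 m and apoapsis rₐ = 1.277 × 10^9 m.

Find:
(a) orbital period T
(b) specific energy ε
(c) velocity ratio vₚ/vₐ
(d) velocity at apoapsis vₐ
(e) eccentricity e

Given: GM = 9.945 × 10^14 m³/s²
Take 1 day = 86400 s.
rₚ = 9.363 × 10^7 m
rₐ = 1.277 × 10^9 m
GM = 9.945 × 10^14 m³/s²
a = (rₚ + rₐ)/2 = 6.85315 × 10^8 m
e = (rₐ − rₚ)/(rₐ + rₚ) = (1.18337 × 10^9) / (1.37063 × 10^9) = 0.863377
(a) a³ = 3.21863 × 10^26 m³;  T = 2π √(a³/GM) = 2π × 568896 s = 3.57448 × 10^6 s ≈ 41.37 days
(b) 2a = 1.37063 × 10^9 m;  ε = −GM/(2a) = -725579 J/kg ≈ -725.6 kJ/kg
(c) vₚ/vₐ = rₐ/rₚ (angular momentum) = (1.277 × 10^9) / (9.363 × 10^7) = 13.6388 ≈ 13.64
(d) vₐ² = GM (2/rₐ − 1/a) = 9.945 × 10^14 × (1.56617 × 10^-9 − 1.45918 × 10^-9) = 106399 m²/s²;  vₐ = 326.189 m/s ≈ 326.2 m/s
(e) e = 0.863377 ≈ 0.8634

Final answer:
(a) orbital period T = 41.37 days
(b) specific energy ε = -725.6 kJ/kg
(c) velocity ratio vₚ/vₐ = 13.64
(d) velocity at apoapsis vₐ = 326.2 m/s
(e) eccentricity e = 0.8634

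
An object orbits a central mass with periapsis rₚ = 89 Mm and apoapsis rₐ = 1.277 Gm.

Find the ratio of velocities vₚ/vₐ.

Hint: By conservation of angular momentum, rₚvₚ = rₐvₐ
rₚ = 89 Mm = 8.9 × 10^7 m
rₐ = 1.277 Gm = 1.277 × 10^9 m
rₚvₚ = rₐvₐ  ⇒  vₚ/vₐ = rₐ/rₚ
vₚ/vₐ = (1.277 × 10^9) / (8.9 × 10^7) = 14.3483

Final answer: vₚ/vₐ = 14.35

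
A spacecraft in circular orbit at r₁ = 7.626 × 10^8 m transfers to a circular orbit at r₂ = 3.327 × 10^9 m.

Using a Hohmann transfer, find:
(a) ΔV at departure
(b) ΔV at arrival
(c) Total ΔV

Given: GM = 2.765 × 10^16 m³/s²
r₁ = 7.626 × 10^8 m
r₂ = 3.327 × 10^9 m
GM = 2.765 × 10^16 m³/s²
Transfer ellipse: a_t = (r₁ + r₂)/2 = 2.0448 × 10^9 m
Circular speed at r₁: v₁ = √(GM/r₁) = 6021.42 m/s
Transfer speed at r₁ (periapsis): v₁ₜ = √(GM(2/r₁ − 1/a_t)) = 7680.69 m/s
(a) ΔV₁ = v₁ₜ − v₁ = 1659.27 m/s ≈ 1.659 km/s
Circular speed at r₂: v₂ = √(GM/r₂) = 2882.84 m/s
Transfer speed at r₂ (apoapsis): v₂ₜ = √(GM(2/r₂ − 1/a_t)) = 1760.53 m/s
(b) ΔV₂ = v₂ − v₂ₜ = 1122.31 m/s ≈ 1.122 km/s
(c) ΔV_total = ΔV₁ + ΔV₂ = 2781.58 m/s ≈ 2.782 km/s

Final answer:
(a) ΔV₁ = 1.659 km/s
(b) ΔV₂ = 1.122 km/s
(c) ΔV_total = 2.782 km/s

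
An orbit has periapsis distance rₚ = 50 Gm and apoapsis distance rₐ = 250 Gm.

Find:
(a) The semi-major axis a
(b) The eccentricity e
rₚ = 50 Gm = 5 × 10^10 m
rₐ = 250 Gm = 2.5 × 10^11 m
(a) a = (rₚ + rₐ)/2 = 1.5 × 10^11 m ≈ 150 Gm
(b) e = (rₐ − rₚ)/(rₐ + rₚ) = (2 × 10^11) / (3 × 10^11) = 0.666667

Final answer:
(a) a = 150 Gm
(b) e = 0.6667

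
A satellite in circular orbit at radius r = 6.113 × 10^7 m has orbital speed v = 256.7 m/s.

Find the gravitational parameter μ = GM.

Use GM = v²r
r = 6.113 × 10^7 m
v = 256.7 m/s
v² = 65894.9 m²/s²
GM = v²r = 65894.9 × 6.113 × 10^7 = 4.02815 × 10^12 m³/s²
GM ≈ 4.028 × 10^12 m³/s²

Final answer: GM = 4.028 × 10^12 m³/s²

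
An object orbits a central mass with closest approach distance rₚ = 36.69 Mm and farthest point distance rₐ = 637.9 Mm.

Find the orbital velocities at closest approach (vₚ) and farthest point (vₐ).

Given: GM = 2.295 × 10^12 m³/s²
rₚ = 36.69 Mm = 3.669 × 10^7 m
rₐ = 637.9 Mm = 6.379 × 10^8 m
GM = 2.295 × 10^12 m³/s²
a = (rₚ + rₐ)/2 = 3.37295 × 10^8 m
Vis-viva: v² = GM (2/r − 1/a)
vₚ² = 2.295 × 10^12 × (5.45108 × 10^-8 − 2.96476 × 10^-9) = 118298 m²/s²
vₚ = 343.945 m/s ≈ 343.9 m/s
vₐ² = 2.295 × 10^12 × (3.13529 × 10^-9 − 2.96476 × 10^-9) = 391.352 m²/s²
vₐ = 19.7826 m/s ≈ 19.78 m/s

Final answer: vₚ = 343.9 m/s, vₐ = 19.78 m/s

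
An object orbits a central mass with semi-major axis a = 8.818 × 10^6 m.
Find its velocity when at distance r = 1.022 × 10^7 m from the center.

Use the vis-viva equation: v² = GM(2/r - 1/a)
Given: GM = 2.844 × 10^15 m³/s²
a = 8.818 × 10^6 m
r = 1.022 × 10^7 m
GM = 2.844 × 10^15 m³/s²
2/r − 1/a = 1.95695 × 10^-7 − 1.13404 × 10^-7 = 8.22903 × 10^-8 m⁻¹
v² = GM (2/r − 1/a) = 2.34034 × 10^8 m²/s²
v = 15298.2 m/s ≈ 15.3 km/s

Final answer: 15.3 km/s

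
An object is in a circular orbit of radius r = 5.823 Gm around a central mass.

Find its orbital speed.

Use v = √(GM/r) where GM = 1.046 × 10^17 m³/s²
r = 5.823 Gm = 5.823 × 10^9 m
GM = 1.046 × 10^17 m³/s²
GM/r = (1.046 × 10^17) / (5.823 × 10^9) = 1.79632 × 10^7 m²/s²
v = √(GM/r) = 4238.31 m/s ≈ 4.238 km/s

Final answer: 4.238 km/s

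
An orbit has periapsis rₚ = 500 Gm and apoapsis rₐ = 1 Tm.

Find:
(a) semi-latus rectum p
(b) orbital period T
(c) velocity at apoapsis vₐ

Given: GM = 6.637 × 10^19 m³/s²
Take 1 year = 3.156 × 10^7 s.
rₚ = 500 Gm = 5 × 10^11 m
rₐ = 1 Tm = 1 × 10^12 m
GM = 6.637 × 10^19 m³/s²
a = (rₚ + rₐ)/2 = 7.5 × 10^11 m
e = (rₐ − rₚ)/(rₐ + rₚ) = (5 × 10^11) / (1.5 × 10^12) = 0.333333
(a) 1 − e² = 0.888889;  p = a(1 − e²) = 7.5 × 10^11 × 0.888889 = 6.66667 × 10^11 m ≈ 666.7 Gm
(b) a³ = 4.21875 × 10^35 m³;  T = 2π √(a³/GM) = 2π × 7.97271 × 10^7 s = 5.0094 × 10^8 s ≈ 15.87 years
(c) vₐ² = GM (2/rₐ − 1/a) = 6.637 × 10^19 × (2 × 10^-12 − 1.33333 × 10^-12) = 4.42467 × 10^7 m²/s²;  vₐ = 6651.82 m/s ≈ 6.652 km/s

Final answer:
(a) semi-latus rectum p = 666.7 Gm
(b) orbital period T = 15.87 years
(c) velocity at apoapsis vₐ = 6.652 km/s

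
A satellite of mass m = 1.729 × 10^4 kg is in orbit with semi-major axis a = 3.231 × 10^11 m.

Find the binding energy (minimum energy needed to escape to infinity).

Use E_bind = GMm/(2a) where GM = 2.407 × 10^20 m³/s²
a = 3.231 × 10^11 m
GM = 2.407 × 10^20 m³/s²
m = 1.729 × 10^4 kg
GMm = 2.407 × 10^20 × 17290 = 4.1617 × 10^24 m³·kg/s²
2a = 6.462 × 10^11 m
E_bind = GMm/(2a) = 6.44027 × 10^12 J ≈ 6.44 TJ

Final answer: 6.44 TJ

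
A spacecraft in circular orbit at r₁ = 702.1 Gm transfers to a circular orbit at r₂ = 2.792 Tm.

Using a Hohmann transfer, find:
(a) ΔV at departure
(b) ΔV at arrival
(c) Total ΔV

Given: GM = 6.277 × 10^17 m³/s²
r₁ = 702.1 Gm = 7.021 × 10^11 m
r₂ = 2.792 Tm = 2.792 × 10^12 m
GM = 6.277 × 10^17 m³/s²
Transfer ellipse: a_t = (r₁ + r₂)/2 = 1.74705 × 10^12 m
Circular speed at r₁: v₁ = √(GM/r₁) = 945.533 m/s
Transfer speed at r₁ (periapsis): v₁ₜ = √(GM(2/r₁ − 1/a_t)) = 1195.31 m/s
(a) ΔV₁ = v₁ₜ − v₁ = 249.78 m/s ≈ 249.8 m/s
Circular speed at r₂: v₂ = √(GM/r₂) = 474.153 m/s
Transfer speed at r₂ (apoapsis): v₂ₜ = √(GM(2/r₂ − 1/a_t)) = 300.584 m/s
(b) ΔV₂ = v₂ − v₂ₜ = 173.569 m/s ≈ 173.6 m/s
(c) ΔV_total = ΔV₁ + ΔV₂ = 423.349 m/s ≈ 423.3 m/s

Final answer:
(a) ΔV₁ = 249.8 m/s
(b) ΔV₂ = 173.6 m/s
(c) ΔV_total = 423.3 m/s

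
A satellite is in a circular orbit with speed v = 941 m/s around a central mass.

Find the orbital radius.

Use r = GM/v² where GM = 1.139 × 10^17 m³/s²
v = 941 m/s
GM = 1.139 × 10^17 m³/s²
v² = 885481 m²/s²
r = GM/v² = (1.139 × 10^17) / 885481 = 1.28631 × 10^11 m ≈ 128.6 Gm

Final answer: 128.6 Gm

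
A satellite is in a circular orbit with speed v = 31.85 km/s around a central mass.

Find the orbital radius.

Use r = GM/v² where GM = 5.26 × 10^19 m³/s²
v = 31.85 km/s = 31850 m/s
GM = 5.26 × 10^19 m³/s²
v² = 1.01442 × 10^9 m²/s²
r = GM/v² = (5.26 × 10^19) / (1.01442 × 10^9) = 5.18522 × 10^10 m ≈ 51.85 Gm

Final answer: 51.85 Gm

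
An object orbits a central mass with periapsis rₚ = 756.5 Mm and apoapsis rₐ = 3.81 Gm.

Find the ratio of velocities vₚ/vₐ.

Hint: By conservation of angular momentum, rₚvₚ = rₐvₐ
rₚ = 756.5 Mm = 7.565 × 10^8 m
rₐ = 3.81 Gm = 3.81 × 10^9 m
rₚvₚ = rₐvₐ  ⇒  vₚ/vₐ = rₐ/rₚ
vₚ/vₐ = (3.81 × 10^9) / (7.565 × 10^8) = 5.03635

Final answer: vₚ/vₐ = 5.036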